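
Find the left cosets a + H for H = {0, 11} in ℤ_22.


H = {0, 11}, |H| = 2
Number of cosets = |G|/|H| = 22/2 = 11
0 + H = {0, 11}
1 + H = {1, 12}
2 + H = {2, 13}
3 + H = {3, 14}
4 + H = {4, 15}
5 + H = {5, 16}
6 + H = {6, 17}
7 + H = {7, 18}
8 + H = {8, 19}
9 + H = {9, 20}
10 + H = {10, 21}

Cosets: 0+H={0,11}; 1+H={1,12}; 2+H={2,13}; 3+H={3,14}; 4+H={4,15}; 5+H={5,16}; 6+H={6,17}; 7+H={7,18}; 8+H={8,19}; 9+H={9,20}; 10+H={10,21}


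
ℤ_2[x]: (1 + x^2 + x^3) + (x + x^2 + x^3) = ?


Add coefficients mod 2:
x^0: 1 + 0 = 1 (mod 2)
x^1: 0 + 1 = 1 (mod 2)
x^2: 1 + 1 = 0 (mod 2)
x^3: 1 + 1 = 0 (mod 2)
Result: 1 + x

f + g = 1 + x


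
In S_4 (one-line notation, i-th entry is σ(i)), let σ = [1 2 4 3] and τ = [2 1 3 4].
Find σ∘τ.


σ∘τ: apply τ first, then σ
1 →τ 2 →σ 2
2 →τ 1 →σ 1
3 →τ 3 →σ 4
4 →τ 4 →σ 3

σ∘τ = [2 1 4 3]


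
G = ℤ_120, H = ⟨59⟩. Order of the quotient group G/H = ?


|⟨59⟩| = n / gcd(59, 120) = 120 / 1 = 120
H is normal (ℤ_120 is abelian).
|G/H| = |G| / |H| = 120 / 120 = 1

|G/H| = 1


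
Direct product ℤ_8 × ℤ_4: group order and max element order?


|ℤ_8 × ℤ_4| = 8 × 4 = 32
Max element order = lcm(8,4) = 8
Cyclic? No (gcd=4)

|ℤ_8×ℤ_4| = 32, max element order = 8


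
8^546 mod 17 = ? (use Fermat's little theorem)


Fermat's little theorem: if p is prime and gcd(a,p)=1, then a^(p-1) ≡ 1 (mod p)
p = 17 is prime, gcd(8,17) = 1
Reduce exponent: 546 mod 16 = 2
So 8^546 ≡ 8^2 (mod 17)
8^2 mod 17 = 13

8^546 ≡ 13 (mod 17)


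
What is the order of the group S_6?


|S_n| = n! (number of permutations of n symbols)
|S_6| = 6! = 720

|S_6| = 720


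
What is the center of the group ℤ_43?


Z(G) = {g ∈ G | gx = xg for all x ∈ G}
ℤ_43 is abelian, so Z(G) = G

Z(ℤ_43) = ℤ_43


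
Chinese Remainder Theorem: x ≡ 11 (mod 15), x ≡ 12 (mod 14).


m₁ = 15, m₂ = 14, gcd = 1, so CRT applies. M = m₁·m₂ = 210
Let M₁ = M/m₁ = 14, M₂ = M/m₂ = 15
Find y₁ ≡ M₁⁻¹ (mod m₁): 14⁻¹ ≡ 14 (mod 15)
Find y₂ ≡ M₂⁻¹ (mod m₂): 15⁻¹ ≡ 1 (mod 14)
x = a₁·M₁·y₁ + a₂·M₂·y₂ = 11·14·14 + 12·15·1 = 2336
Reduce mod 210: x ≡ 26
Check: 26 mod 15 = 11 ✓, 26 mod 14 = 12 ✓

x ≡ 26 (mod 210)


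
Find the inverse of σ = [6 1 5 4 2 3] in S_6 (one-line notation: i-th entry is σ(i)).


To find σ⁻¹, swap domain and range:
σ(1) = 6 → σ⁻¹(6) = 1
σ(2) = 1 → σ⁻¹(1) = 2
σ(3) = 5 → σ⁻¹(5) = 3
σ(4) = 4 → σ⁻¹(4) = 4
σ(5) = 2 → σ⁻¹(2) = 5
σ(6) = 3 → σ⁻¹(3) = 6

σ⁻¹ = [2 5 6 4 3 1]


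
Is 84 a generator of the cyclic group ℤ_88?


g generates ℤ_n iff gcd(g, n) = 1
gcd(84, 88) = 4
Since gcd = 4 ≠ 1, ⟨84⟩ has order 22 < 88, so 84 is not a generator.

No, 84 does not generate ℤ_88


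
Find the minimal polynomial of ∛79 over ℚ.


∛79 satisfies x³ - 79 = 0, irreducible over ℚ (no rational root; 79 is not a perfect cube)

Minimal polynomial: x³ - 79


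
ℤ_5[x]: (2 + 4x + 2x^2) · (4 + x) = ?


Expand and collect like terms; reduce coefficients mod 5:
x^0: 2·4 = 8 ≡ 3 (mod 5)
x^1: 2·1 + 4·4 = 18 ≡ 3 (mod 5)
x^2: 4·1 + 2·4 = 12 ≡ 2 (mod 5)
x^3: 2·1 = 2 ≡ 2 (mod 5)
Result: 3 + 3x + 2x^2 + 2x^3

f · g = 3 + 3x + 2x^2 + 2x^3


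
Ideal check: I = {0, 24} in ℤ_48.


Check ideal conditions for I = {0, 24} in ℤ_48:
(1) I is an additive subgroup? Yes
(2) For r ∈ ℤ_48 and a ∈ I: r·a ∈ I? Yes

Yes, I is an ideal of ℤ_48


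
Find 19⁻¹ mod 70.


Use the extended Euclidean algorithm to write 1 = 19·s + 70·t; then s mod 70 is the inverse.
Euclidean algorithm:
  19 = 0·70 + 19
  70 = 3·19 + 13
  19 = 1·13 + 6
  13 = 2·6 + 1
  6 = 6·1 + 0
gcd(19,70) = 1
Back-substitution gives: 19·(-11) + 70·(3) = 1
So 19⁻¹ ≡ -11 ≡ 59 (mod 70)
Check: 19 × 59 = 1121 ≡ 1 (mod 70) ✓

19⁻¹ ≡ 59 (mod 70)


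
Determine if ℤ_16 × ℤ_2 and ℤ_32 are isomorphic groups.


Comparing ℤ_16 × ℤ_2 and ℤ_32:
gcd(16,2) = 2 ≠ 1. Max element order in ℤ_16×ℤ_2 is lcm(16,2) = 16 < 32, so it has no element of order 32

No, ℤ_16 × ℤ_2 ≇ ℤ_32


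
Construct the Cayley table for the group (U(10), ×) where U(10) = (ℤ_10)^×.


Elements: {1, 3, 7, 9}
Operation: multiplication mod 10
Entry (a, b) = (a × b) mod 10

Cayley table:
  | 1 | 3 | 7 | 9
1 | 1 | 3 | 7 | 9
3 | 3 | 9 | 1 | 7
7 | 7 | 1 | 9 | 3
9 | 9 | 7 | 3 | 1


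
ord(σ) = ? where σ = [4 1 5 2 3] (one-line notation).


Cycle decomposition: (1 4 2) (3 5)
Cycle lengths: 3, 2
Order = lcm(3, 2) = 6

ord(σ) = 6


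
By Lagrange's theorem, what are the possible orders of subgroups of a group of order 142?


Lagrange's theorem: |H| divides |G|
|G| = 142
Divisors of 142: 1, 2, 71, 142

Possible subgroup orders: {1, 2, 71, 142}


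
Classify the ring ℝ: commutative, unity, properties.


ℝ is a field: commutative, has unity, every nonzero element is a unit (hence an integral domain)
Commutative: Yes
Integral domain: Yes
Has unity: Yes

ℝ: Commutative=Yes, Unity=Yes


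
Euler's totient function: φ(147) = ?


Factor n: 147 = 3 × 7^2
φ(n) = n · ∏(1 - 1/p) over distinct primes p | n
φ(147) = 147 · (1 - 1/3) · (1 - 1/7) = 84

φ(147) = 84


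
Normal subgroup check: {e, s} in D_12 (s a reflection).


H = {e, s} in D_12 (s a reflection)
r·s·r⁻¹ = sr⁻² ≠ s for n ≥ 3, so {e, s} is not closed under conjugation

No, not a normal subgroup


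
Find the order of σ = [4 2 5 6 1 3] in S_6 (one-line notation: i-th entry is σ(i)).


Cycle decomposition: (1 4 6 3 5)
Cycle lengths: 5
Order = lcm(5) = 5

ord(σ) = 5


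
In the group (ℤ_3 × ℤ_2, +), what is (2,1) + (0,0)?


Operation: componentwise addition mod (3, 2)
(2,1) + (0,0) = ((a₁+b₁) mod 3, (a₂+b₂) mod 2) with a = (2,1), b = (0,0)

(2,1) + (0,0) = (2,1)


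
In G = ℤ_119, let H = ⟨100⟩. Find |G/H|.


|⟨100⟩| = n / gcd(100, 119) = 119 / 1 = 119
H is normal (ℤ_119 is abelian).
|G/H| = |G| / |H| = 119 / 119 = 1

|G/H| = 1


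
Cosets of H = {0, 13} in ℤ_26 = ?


H = {0, 13}, |H| = 2
Number of cosets = |G|/|H| = 26/2 = 13
0 + H = {0, 13}
1 + H = {1, 14}
2 + H = {2, 15}
3 + H = {3, 16}
4 + H = {4, 17}
5 + H = {5, 18}
6 + H = {6, 19}
7 + H = {7, 20}
8 + H = {8, 21}
9 + H = {9, 22}
10 + H = {10, 23}
11 + H = {11, 24}
12 + H = {12, 25}

Cosets: 0+H={0,13}; 1+H={1,14}; 2+H={2,15}; 3+H={3,16}; 4+H={4,17}; 5+H={5,18}; 6+H={6,19}; 7+H={7,20}; 8+H={8,21}; 9+H={9,22}; 10+H={10,23}; 11+H={11,24}; 12+H={12,25}


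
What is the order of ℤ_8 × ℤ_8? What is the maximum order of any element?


|ℤ_8 × ℤ_8| = 8 × 8 = 64
Max element order = lcm(8,8) = 8
Cyclic? No (gcd=8)

|ℤ_8×ℤ_8| = 64, max element order = 8


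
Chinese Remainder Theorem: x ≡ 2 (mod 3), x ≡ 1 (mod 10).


m₁ = 3, m₂ = 10, gcd = 1, so CRT applies. M = m₁·m₂ = 30
Let M₁ = M/m₁ = 10, M₂ = M/m₂ = 3
Find y₁ ≡ M₁⁻¹ (mod m₁): 10⁻¹ ≡ 1 (mod 3)
Find y₂ ≡ M₂⁻¹ (mod m₂): 3⁻¹ ≡ 7 (mod 10)
x = a₁·M₁·y₁ + a₂·M₂·y₂ = 2·10·1 + 1·3·7 = 41
Reduce mod 30: x ≡ 11
Check: 11 mod 3 = 2 ✓, 11 mod 10 = 1 ✓

x ≡ 11 (mod 30)


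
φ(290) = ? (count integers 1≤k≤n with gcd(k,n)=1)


Factor n: 290 = 2 × 5 × 29
φ(n) = n · ∏(1 - 1/p) over distinct primes p | n
φ(290) = 290 · (1 - 1/2) · (1 - 1/5) · (1 - 1/29) = 112

φ(290) = 112


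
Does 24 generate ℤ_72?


g generates ℤ_n iff gcd(g, n) = 1
gcd(24, 72) = 24
Since gcd = 24 ≠ 1, ⟨24⟩ has order 3 < 72, so 24 is not a generator.

No, 24 does not generate ℤ_72


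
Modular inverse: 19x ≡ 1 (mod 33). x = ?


Use the extended Euclidean algorithm to write 1 = 19·s + 33·t; then s mod 33 is the inverse.
Euclidean algorithm:
  19 = 0·33 + 19
  33 = 1·19 + 14
  19 = 1·14 + 5
  14 = 2·5 + 4
  5 = 1·4 + 1
  4 = 4·1 + 0
gcd(19,33) = 1
Back-substitution gives: 19·(7) + 33·(-4) = 1
So 19⁻¹ ≡ 7 ≡ 7 (mod 33)
Check: 19 × 7 = 133 ≡ 1 (mod 33) ✓

19⁻¹ ≡ 7 (mod 33)


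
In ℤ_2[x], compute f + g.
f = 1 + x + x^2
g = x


Add coefficients mod 2:
x^0: 1 + 0 = 1 (mod 2)
x^1: 1 + 1 = 0 (mod 2)
x^2: 1 + 0 = 1 (mod 2)
Result: 1 + x^2

f + g = 1 + x^2


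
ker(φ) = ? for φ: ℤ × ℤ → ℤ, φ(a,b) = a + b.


Kernel = preimage of identity
ker(φ) = {(a,b) ∈ ℤ² | a+b = 0} = {(a,-a) | a ∈ ℤ}

ker(φ) = {(a,-a) | a ∈ ℤ}


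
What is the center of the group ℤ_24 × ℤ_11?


Z(G) = {g ∈ G | gx = xg for all x ∈ G}
Direct product of abelian groups is abelian, so Z(G) = G

Z(ℤ_24 × ℤ_11) = ℤ_24 × ℤ_11


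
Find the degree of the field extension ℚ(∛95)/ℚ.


∛95 has minimal polynomial x³ - 95 (irreducible over ℚ since 95 is not a perfect cube)

[ℚ(∛95)/ℚ] = 3


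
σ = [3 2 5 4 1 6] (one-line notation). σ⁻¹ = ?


To find σ⁻¹, swap domain and range:
σ(1) = 3 → σ⁻¹(3) = 1
σ(2) = 2 → σ⁻¹(2) = 2
σ(3) = 5 → σ⁻¹(5) = 3
σ(4) = 4 → σ⁻¹(4) = 4
σ(5) = 1 → σ⁻¹(1) = 5
σ(6) = 6 → σ⁻¹(6) = 6

σ⁻¹ = [5 2 1 4 3 6]


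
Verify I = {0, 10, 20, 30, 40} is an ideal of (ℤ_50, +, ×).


Check ideal conditions for I = {0, 10, 20, 30, 40} in ℤ_50:
(1) I is an additive subgroup? Yes
(2) For r ∈ ℤ_50 and a ∈ I: r·a ∈ I? Yes

Yes, I is an ideal of ℤ_50


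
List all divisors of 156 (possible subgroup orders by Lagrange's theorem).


Lagrange's theorem: |H| divides |G|
|G| = 156
Divisors of 156: 1, 2, 3, 4, 6, 12, 13, 26, 39, 52, 78, 156

Possible subgroup orders: {1, 2, 3, 4, 6, 12, 13, 26, 39, 52, 78, 156}


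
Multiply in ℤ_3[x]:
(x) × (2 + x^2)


Expand and collect like terms; reduce coefficients mod 3:
x^0: 0·2 = 0 ≡ 0 (mod 3)
x^1: 0·0 + 1·2 = 2 ≡ 2 (mod 3)
x^2: 0·1 + 1·0 = 0 ≡ 0 (mod 3)
x^3: 1·1 = 1 ≡ 1 (mod 3)
Result: 2x + x^3

f · g = 2x + x^3


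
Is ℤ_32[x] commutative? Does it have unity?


ℤ_32 has zero divisors (2·16 ≡ 0), and these lift to constant zero divisors in ℤ_32[x]; so not an integral domain
Commutative: Yes
Integral domain: No
Has unity: Yes

ℤ_32[x]: Commutative=Yes, Unity=Yes


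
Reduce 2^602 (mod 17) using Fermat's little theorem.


Fermat's little theorem: if p is prime and gcd(a,p)=1, then a^(p-1) ≡ 1 (mod p)
p = 17 is prime, gcd(2,17) = 1
Reduce exponent: 602 mod 16 = 10
So 2^602 ≡ 2^10 (mod 17)
2^10 mod 17 = 4

2^602 ≡ 4 (mod 17)


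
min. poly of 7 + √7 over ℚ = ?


Let α = 7 + √7. Then α - 7 = √7, so (α - 7)² = 7, giving α² - 14α + 42 = 0. Degree 2 and α ∉ ℚ, so this is the minimal polynomial.

Minimal polynomial: x² - 14x + 42


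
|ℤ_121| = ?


ℤ_n has n elements.

|ℤ_121| = 121


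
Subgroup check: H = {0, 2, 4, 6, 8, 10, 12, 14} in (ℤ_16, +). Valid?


Subgroup test for H = {0, 2, 4, 6, 8, 10, 12, 14} in (ℤ_16, +):
(1) 0 ∈ H? Yes
(2) Closure: for all a,b ∈ H, (a+b) mod 16 ∈ H? Yes
(3) Inverses: for all a ∈ H, -a mod 16 ∈ H? Yes

Yes, H is a subgroup of ℤ_16


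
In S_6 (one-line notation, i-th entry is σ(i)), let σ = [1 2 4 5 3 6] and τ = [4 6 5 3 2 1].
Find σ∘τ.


σ∘τ: apply τ first, then σ
1 →τ 4 →σ 5
2 →τ 6 →σ 6
3 →τ 5 →σ 3
4 →τ 3 →σ 4
5 →τ 2 →σ 2
6 →τ 1 →σ 1

σ∘τ = [5 6 3 4 2 1]


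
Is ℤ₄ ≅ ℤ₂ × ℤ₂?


Comparing ℤ₄ and ℤ₂ × ℤ₂:
ℤ₄ has an element of order 4; ℤ₂×ℤ₂ has exponent 2

No, ℤ₄ ≇ ℤ₂ × ℤ₂


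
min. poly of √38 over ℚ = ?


√38 satisfies x² - 38 = 0, irreducible over ℚ since 38 is squarefree

Minimal polynomial: x² - 38


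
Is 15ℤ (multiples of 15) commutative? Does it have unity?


15ℤ is a commutative ring under +,× but has no multiplicative identity (1 ∉ 15ℤ); it has no zero divisors, but without unity it is not an integral domain
Commutative: Yes
Integral domain: No
Has unity: No

15ℤ (multiples of 15): Commutative=Yes, Unity=No


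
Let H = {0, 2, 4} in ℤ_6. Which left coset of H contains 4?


4 + H = {4 + h (mod 6) : h ∈ H}
4+0=4, 4+2=0, 4+4=2
4 + H = {0, 2, 4} = 0 + H

4 + H = {0, 2, 4}


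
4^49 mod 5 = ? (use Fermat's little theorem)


Fermat's little theorem: if p is prime and gcd(a,p)=1, then a^(p-1) ≡ 1 (mod p)
p = 5 is prime, gcd(4,5) = 1
Reduce exponent: 49 mod 4 = 1
So 4^49 ≡ 4^1 (mod 5)
4^1 mod 5 = 4

4^49 ≡ 4 (mod 5)


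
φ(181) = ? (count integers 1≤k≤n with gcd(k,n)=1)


Factor n: 181 = 181
φ(n) = n · ∏(1 - 1/p) over distinct primes p | n
φ(181) = 181 · (1 - 1/181) = 180

φ(181) = 180


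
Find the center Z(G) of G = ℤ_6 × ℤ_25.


Z(G) = {g ∈ G | gx = xg for all x ∈ G}
Direct product of abelian groups is abelian, so Z(G) = G

Z(ℤ_6 × ℤ_25) = ℤ_6 × ℤ_25


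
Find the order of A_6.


|A_n| = n!/2 (even permutations)
|A_6| = 6!/2 = 720/2 = 360

|A_6| = 360


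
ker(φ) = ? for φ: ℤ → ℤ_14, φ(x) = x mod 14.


Kernel = preimage of identity
ker(φ) = {x ∈ ℤ : x ≡ 0 (mod 14)} = 14ℤ = {0, ±14, ±28, ...}

ker(φ) = 14ℤ


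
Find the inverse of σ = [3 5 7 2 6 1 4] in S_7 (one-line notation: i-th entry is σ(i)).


To find σ⁻¹, swap domain and range:
σ(1) = 3 → σ⁻¹(3) = 1
σ(2) = 5 → σ⁻¹(5) = 2
σ(3) = 7 → σ⁻¹(7) = 3
σ(4) = 2 → σ⁻¹(2) = 4
σ(5) = 6 → σ⁻¹(6) = 5
σ(6) = 1 → σ⁻¹(1) = 6
σ(7) = 4 → σ⁻¹(4) = 7

σ⁻¹ = [6 4 1 7 2 5 3]


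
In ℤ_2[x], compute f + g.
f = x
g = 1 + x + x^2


Add coefficients mod 2:
x^0: 0 + 1 = 1 (mod 2)
x^1: 1 + 1 = 0 (mod 2)
x^2: 0 + 1 = 1 (mod 2)
Result: 1 + x^2

f + g = 1 + x^2


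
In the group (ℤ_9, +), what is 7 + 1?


Operation: addition mod 9
7 + 1 = (a + b) mod 9 with a = 7, b = 1

7 + 1 = 8


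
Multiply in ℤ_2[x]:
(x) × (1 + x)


Expand and collect like terms; reduce coefficients mod 2:
x^0: 0·1 = 0 ≡ 0 (mod 2)
x^1: 0·1 + 1·1 = 1 ≡ 1 (mod 2)
x^2: 1·1 = 1 ≡ 1 (mod 2)
Result: x + x^2

f · g = x + x^2


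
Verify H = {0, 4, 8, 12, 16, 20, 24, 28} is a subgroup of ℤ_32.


Subgroup test for H = {0, 4, 8, 12, 16, 20, 24, 28} in (ℤ_32, +):
(1) 0 ∈ H? Yes
(2) Closure: for all a,b ∈ H, (a+b) mod 32 ∈ H? Yes
(3) Inverses: for all a ∈ H, -a mod 32 ∈ H? Yes

Yes, H is a subgroup of ℤ_32


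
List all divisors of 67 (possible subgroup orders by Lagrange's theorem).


Lagrange's theorem: |H| divides |G|
|G| = 67
Divisors of 67: 1, 67

Possible subgroup orders: {1, 67}


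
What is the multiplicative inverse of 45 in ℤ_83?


Use the extended Euclidean algorithm to write 1 = 45·s + 83·t; then s mod 83 is the inverse.
Euclidean algorithm:
  45 = 0·83 + 45
  83 = 1·45 + 38
  45 = 1·38 + 7
  38 = 5·7 + 3
  7 = 2·3 + 1
  3 = 3·1 + 0
gcd(45,83) = 1
Back-substitution gives: 45·(24) + 83·(-13) = 1
So 45⁻¹ ≡ 24 ≡ 24 (mod 83)
Check: 45 × 24 = 1080 ≡ 1 (mod 83) ✓

45⁻¹ ≡ 24 (mod 83)


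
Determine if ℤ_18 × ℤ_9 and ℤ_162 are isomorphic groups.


Comparing ℤ_18 × ℤ_9 and ℤ_162:
gcd(18,9) = 9 ≠ 1. Max element order in ℤ_18×ℤ_9 is lcm(18,9) = 18 < 162, so it has no element of order 162

No, ℤ_18 × ℤ_9 ≇ ℤ_162


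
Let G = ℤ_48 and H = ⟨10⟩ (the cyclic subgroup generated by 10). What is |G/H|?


|⟨10⟩| = n / gcd(10, 48) = 48 / 2 = 24
H is normal (ℤ_48 is abelian).
|G/H| = |G| / |H| = 48 / 24 = 2

|G/H| = 2


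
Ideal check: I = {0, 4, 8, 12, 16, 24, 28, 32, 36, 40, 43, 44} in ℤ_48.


Check ideal conditions for I = {0, 4, 8, 12, 16, 24, 28, 32, 36, 40, 43, 44} in ℤ_48:
(1) I is an additive subgroup? No
(2) For r ∈ ℤ_48 and a ∈ I: r·a ∈ I? No  [counterexample: r=2, a=43, r·a mod 48 = 38 ∉ I]

No, I is not an ideal of ℤ_48


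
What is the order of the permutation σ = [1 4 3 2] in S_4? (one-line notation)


Cycle decomposition: (2 4)
Cycle lengths: 2
Order = lcm(2) = 2

ord(σ) = 2


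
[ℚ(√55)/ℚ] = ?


√55 has minimal polynomial x² - 55 (irreducible over ℚ since 55 is squarefree)

[ℚ(√55)/ℚ] = 2


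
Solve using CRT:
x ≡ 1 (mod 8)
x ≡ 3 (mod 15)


m₁ = 8, m₂ = 15, gcd = 1, so CRT applies. M = m₁·m₂ = 120
Let M₁ = M/m₁ = 15, M₂ = M/m₂ = 8
Find y₁ ≡ M₁⁻¹ (mod m₁): 15⁻¹ ≡ 7 (mod 8)
Find y₂ ≡ M₂⁻¹ (mod m₂): 8⁻¹ ≡ 2 (mod 15)
x = a₁·M₁·y₁ + a₂·M₂·y₂ = 1·15·7 + 3·8·2 = 153
Reduce mod 120: x ≡ 33
Check: 33 mod 8 = 1 ✓, 33 mod 15 = 3 ✓

x ≡ 33 (mod 120)


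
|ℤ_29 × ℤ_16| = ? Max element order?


|ℤ_29 × ℤ_16| = 29 × 16 = 464
Max element order = lcm(29,16) = 464
Cyclic? Yes (gcd=1)

|ℤ_29×ℤ_16| = 464, max element order = 464


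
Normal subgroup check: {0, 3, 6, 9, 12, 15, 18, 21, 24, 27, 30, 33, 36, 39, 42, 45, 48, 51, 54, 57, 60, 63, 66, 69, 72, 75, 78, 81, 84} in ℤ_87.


H = {0, 3, 6, 9, 12, 15, 18, 21, 24, 27, 30, 33, 36, 39, 42, 45, 48, 51, 54, 57, 60, 63, 66, 69, 72, 75, 78, 81, 84} in ℤ_87
ℤ_87 is abelian; every subgroup of an abelian group is normal

Yes, normal subgroup


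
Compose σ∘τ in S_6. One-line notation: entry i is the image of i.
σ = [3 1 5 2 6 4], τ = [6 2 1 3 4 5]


σ∘τ: apply τ first, then σ
1 →τ 6 →σ 4
2 →τ 2 →σ 1
3 →τ 1 →σ 3
4 →τ 3 →σ 5
5 →τ 4 →σ 2
6 →τ 5 →σ 6

σ∘τ = [4 1 3 5 2 6]


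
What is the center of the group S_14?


Z(G) = {g ∈ G | gx = xg for all x ∈ G}
S_n is non-abelian for n ≥ 3; Z(S_14) is trivial

Z(S_14) = {e}


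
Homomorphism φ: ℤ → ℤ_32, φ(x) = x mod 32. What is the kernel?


Kernel = preimage of identity
ker(φ) = {x ∈ ℤ : x ≡ 0 (mod 32)} = 32ℤ = {0, ±32, ±64, ...}

ker(φ) = 32ℤ


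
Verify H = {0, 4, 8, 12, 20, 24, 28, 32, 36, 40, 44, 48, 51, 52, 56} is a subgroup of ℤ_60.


Subgroup test for H = {0, 4, 8, 12, 20, 24, 28, 32, 36, 40, 44, 48, 51, 52, 56} in (ℤ_60, +):
(1) 0 ∈ H? Yes
(2) Closure: for all a,b ∈ H, (a+b) mod 60 ∈ H? No  [counterexample: 4 + 12 = 16 ∉ H]
(3) Inverses: for all a ∈ H, -a mod 60 ∈ H? No

No, H is not a subgroup of ℤ_60


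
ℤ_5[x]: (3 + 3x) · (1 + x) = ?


Expand and collect like terms; reduce coefficients mod 5:
x^0: 3·1 = 3 ≡ 3 (mod 5)
x^1: 3·1 + 3·1 = 6 ≡ 1 (mod 5)
x^2: 3·1 = 3 ≡ 3 (mod 5)
Result: 3 + x + 3x^2

f · g = 3 + x + 3x^2


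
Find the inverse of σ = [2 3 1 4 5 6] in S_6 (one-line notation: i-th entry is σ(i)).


To find σ⁻¹, swap domain and range:
σ(1) = 2 → σ⁻¹(2) = 1
σ(2) = 3 → σ⁻¹(3) = 2
σ(3) = 1 → σ⁻¹(1) = 3
σ(4) = 4 → σ⁻¹(4) = 4
σ(5) = 5 → σ⁻¹(5) = 5
σ(6) = 6 → σ⁻¹(6) = 6

σ⁻¹ = [3 1 2 4 5 6]


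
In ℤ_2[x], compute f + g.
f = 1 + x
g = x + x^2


Add coefficients mod 2:
x^0: 1 + 0 = 1 (mod 2)
x^1: 1 + 1 = 0 (mod 2)
x^2: 0 + 1 = 1 (mod 2)
Result: 1 + x^2

f + g = 1 + x^2


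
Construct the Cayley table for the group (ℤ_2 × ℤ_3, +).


Elements: {(0,0), (0,1), (0,2), (1,0), (1,1), (1,2)}
Operation: componentwise addition mod (2, 3)
Entry (a, b) = ((a₁+b₁) mod 2, (a₂+b₂) mod 3)

Cayley table:
      | (0,0) | (0,1) | (0,2) | (1,0) | (1,1) | (1,2)
(0,0) | (0,0) | (0,1) | (0,2) | (1,0) | (1,1) | (1,2)
(0,1) | (0,1) | (0,2) | (0,0) | (1,1) | (1,2) | (1,0)
(0,2) | (0,2) | (0,0) | (0,1) | (1,2) | (1,0) | (1,1)
(1,0) | (1,0) | (1,1) | (1,2) | (0,0) | (0,1) | (0,2)
(1,1) | (1,1) | (1,2) | (1,0) | (0,1) | (0,2) | (0,0)
(1,2) | (1,2) | (1,0) | (1,1) | (0,2) | (0,0) | (0,1)


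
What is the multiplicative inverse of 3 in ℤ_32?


Use the extended Euclidean algorithm to write 1 = 3·s + 32·t; then s mod 32 is the inverse.
Euclidean algorithm:
  3 = 0·32 + 3
  32 = 10·3 + 2
  3 = 1·2 + 1
  2 = 2·1 + 0
gcd(3,32) = 1
Back-substitution gives: 3·(11) + 32·(-1) = 1
So 3⁻¹ ≡ 11 ≡ 11 (mod 32)
Check: 3 × 11 = 33 ≡ 1 (mod 32) ✓

3⁻¹ ≡ 11 (mod 32)


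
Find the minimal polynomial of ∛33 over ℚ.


∛33 satisfies x³ - 33 = 0, irreducible over ℚ (no rational root; 33 is not a perfect cube)

Minimal polynomial: x³ - 33


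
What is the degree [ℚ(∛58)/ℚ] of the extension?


∛58 has minimal polynomial x³ - 58 (irreducible over ℚ since 58 is not a perfect cube)

[ℚ(∛58)/ℚ] = 3


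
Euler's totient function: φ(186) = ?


Factor n: 186 = 2 × 3 × 31
φ(n) = n · ∏(1 - 1/p) over distinct primes p | n
φ(186) = 186 · (1 - 1/2) · (1 - 1/3) · (1 - 1/31) = 60

φ(186) = 60


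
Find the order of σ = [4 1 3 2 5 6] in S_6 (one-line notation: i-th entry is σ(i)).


Cycle decomposition: (1 4 2)
Cycle lengths: 3
Order = lcm(3) = 3

ord(σ) = 3


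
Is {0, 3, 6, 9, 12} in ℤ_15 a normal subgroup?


H = {0, 3, 6, 9, 12} in ℤ_15
ℤ_15 is abelian; every subgroup of an abelian group is normal

Yes, normal subgroup


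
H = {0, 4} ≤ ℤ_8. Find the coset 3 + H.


3 + H = {3 + h (mod 8) : h ∈ H}
3+0=3, 3+4=7

3 + H = {3, 7}


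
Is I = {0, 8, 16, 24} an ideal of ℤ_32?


Check ideal conditions for I = {0, 8, 16, 24} in ℤ_32:
(1) I is an additive subgroup? Yes
(2) For r ∈ ℤ_32 and a ∈ I: r·a ∈ I? Yes

Yes, I is an ideal of ℤ_32


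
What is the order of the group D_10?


|D_n| = 2n (n rotations and n reflections)
|D_10| = 2×10 = 20

|D_10| = 20


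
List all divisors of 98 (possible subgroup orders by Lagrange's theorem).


Lagrange's theorem: |H| divides |G|
|G| = 98
Divisors of 98: 1, 2, 7, 14, 49, 98

Possible subgroup orders: {1, 2, 7, 14, 49, 98}


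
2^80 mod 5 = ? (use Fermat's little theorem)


Fermat's little theorem: if p is prime and gcd(a,p)=1, then a^(p-1) ≡ 1 (mod p)
p = 5 is prime, gcd(2,5) = 1
Reduce exponent: 80 mod 4 = 0
So 2^80 ≡ 2^0 (mod 5)
2^0 = 1

2^80 ≡ 1 (mod 5)


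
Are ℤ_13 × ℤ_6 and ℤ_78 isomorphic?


Comparing ℤ_13 × ℤ_6 and ℤ_78:
gcd(13,6) = 1, so ℤ_13 × ℤ_6 ≅ ℤ_78 (CRT)

Yes, ℤ_13 × ℤ_6 ≅ ℤ_78


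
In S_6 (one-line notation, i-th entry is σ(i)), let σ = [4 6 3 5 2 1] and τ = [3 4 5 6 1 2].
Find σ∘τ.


σ∘τ: apply τ first, then σ
1 →τ 3 →σ 3
2 →τ 4 →σ 5
3 →τ 5 →σ 2
4 →τ 6 →σ 1
5 →τ 1 →σ 4
6 →τ 2 →σ 6

σ∘τ = [3 5 2 1 4 6]


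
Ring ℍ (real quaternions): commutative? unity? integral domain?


quaternion multiplication is non-commutative (ij = k ≠ ji = -k); has unity 1; a division ring but not an integral domain since integral domains are commutative by convention
Commutative: No
Integral domain: No
Has unity: Yes

ℍ (real quaternions): Commutative=No, Unity=Yes


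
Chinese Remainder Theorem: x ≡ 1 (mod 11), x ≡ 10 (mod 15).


m₁ = 11, m₂ = 15, gcd = 1, so CRT applies. M = m₁·m₂ = 165
Let M₁ = M/m₁ = 15, M₂ = M/m₂ = 11
Find y₁ ≡ M₁⁻¹ (mod m₁): 15⁻¹ ≡ 3 (mod 11)
Find y₂ ≡ M₂⁻¹ (mod m₂): 11⁻¹ ≡ 11 (mod 15)
x = a₁·M₁·y₁ + a₂·M₂·y₂ = 1·15·3 + 10·11·11 = 1255
Reduce mod 165: x ≡ 100
Check: 100 mod 11 = 1 ✓, 100 mod 15 = 10 ✓

x ≡ 100 (mod 165)


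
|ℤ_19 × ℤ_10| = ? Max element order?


|ℤ_19 × ℤ_10| = 19 × 10 = 190
Max element order = lcm(19,10) = 190
Cyclic? Yes (gcd=1)

|ℤ_19×ℤ_10| = 190, max element order = 190


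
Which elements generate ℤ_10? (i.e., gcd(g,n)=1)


g generates ℤ_n iff gcd(g,n) = 1
Checking each g ∈ {1,...,9}:
gcd(1,10) = 1
gcd(2,10) = 2
gcd(3,10) = 1
gcd(4,10) = 2
gcd(5,10) = 5
gcd(6,10) = 2
gcd(7,10) = 1
gcd(8,10) = 2
gcd(9,10) = 1
Generators: {1, 3, 7, 9}
Number of generators = φ(10) = 4

Generators of ℤ_10 = {1, 3, 7, 9}


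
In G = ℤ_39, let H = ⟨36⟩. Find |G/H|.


|⟨36⟩| = n / gcd(36, 39) = 39 / 3 = 13
H is normal (ℤ_39 is abelian).
|G/H| = |G| / |H| = 39 / 13 = 3

|G/H| = 3


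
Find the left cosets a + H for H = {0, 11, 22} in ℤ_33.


H = {0, 11, 22}, |H| = 3
Number of cosets = |G|/|H| = 33/3 = 11
0 + H = {0, 11, 22}
1 + H = {1, 12, 23}
2 + H = {2, 13, 24}
3 + H = {3, 14, 25}
4 + H = {4, 15, 26}
5 + H = {5, 16, 27}
6 + H = {6, 17, 28}
7 + H = {7, 18, 29}
8 + H = {8, 19, 30}
9 + H = {9, 20, 31}
10 + H = {10, 21, 32}

Cosets: 0+H={0,11,22}; 1+H={1,12,23}; 2+H={2,13,24}; 3+H={3,14,25}; 4+H={4,15,26}; 5+H={5,16,27}; 6+H={6,17,28}; 7+H={7,18,29}; 8+H={8,19,30}; 9+H={9,20,31}; 10+H={10,21,32}


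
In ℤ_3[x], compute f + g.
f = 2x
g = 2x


Add coefficients mod 3:
x^0: 0 + 0 = 0 (mod 3)
x^1: 2 + 2 = 1 (mod 3)
Result: x

f + g = x


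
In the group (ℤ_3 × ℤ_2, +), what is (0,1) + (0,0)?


Operation: componentwise addition mod (3, 2)
(0,1) + (0,0) = ((a₁+b₁) mod 3, (a₂+b₂) mod 2) with a = (0,1), b = (0,0)

(0,1) + (0,0) = (0,1)


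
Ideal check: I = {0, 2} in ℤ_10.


Check ideal conditions for I = {0, 2} in ℤ_10:
(1) I is an additive subgroup? No
(2) For r ∈ ℤ_10 and a ∈ I: r·a ∈ I? No  [counterexample: r=2, a=2, r·a mod 10 = 4 ∉ I]

No, I is not an ideal of ℤ_10


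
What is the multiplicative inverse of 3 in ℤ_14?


Use the extended Euclidean algorithm to write 1 = 3·s + 14·t; then s mod 14 is the inverse.
Euclidean algorithm:
  3 = 0·14 + 3
  14 = 4·3 + 2
  3 = 1·2 + 1
  2 = 2·1 + 0
gcd(3,14) = 1
Back-substitution gives: 3·(5) + 14·(-1) = 1
So 3⁻¹ ≡ 5 ≡ 5 (mod 14)
Check: 3 × 5 = 15 ≡ 1 (mod 14) ✓

3⁻¹ ≡ 5 (mod 14)


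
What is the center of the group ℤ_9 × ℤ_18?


Z(G) = {g ∈ G | gx = xg for all x ∈ G}
Direct product of abelian groups is abelian, so Z(G) = G

Z(ℤ_9 × ℤ_18) = ℤ_9 × ℤ_18


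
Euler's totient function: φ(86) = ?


Factor n: 86 = 2 × 43
φ(n) = n · ∏(1 - 1/p) over distinct primes p | n
φ(86) = 86 · (1 - 1/2) · (1 - 1/43) = 42

φ(86) = 42


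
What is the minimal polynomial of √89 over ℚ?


√89 satisfies x² - 89 = 0, irreducible over ℚ since 89 is squarefree

Minimal polynomial: x² - 89


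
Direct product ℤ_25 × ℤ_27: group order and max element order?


|ℤ_25 × ℤ_27| = 25 × 27 = 675
Max element order = lcm(25,27) = 675
Cyclic? Yes (gcd=1)

|ℤ_25×ℤ_27| = 675, max element order = 675


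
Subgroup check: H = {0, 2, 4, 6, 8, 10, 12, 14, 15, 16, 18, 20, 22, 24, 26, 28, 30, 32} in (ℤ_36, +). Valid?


Subgroup test for H = {0, 2, 4, 6, 8, 10, 12, 14, 15, 16, 18, 20, 22, 24, 26, 28, 30, 32} in (ℤ_36, +):
(1) 0 ∈ H? Yes
(2) Closure: for all a,b ∈ H, (a+b) mod 36 ∈ H? No  [counterexample: 2 + 15 = 17 ∉ H]
(3) Inverses: for all a ∈ H, -a mod 36 ∈ H? No

No, H is not a subgroup of ℤ_36


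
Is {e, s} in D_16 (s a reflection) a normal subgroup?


H = {e, s} in D_16 (s a reflection)
r·s·r⁻¹ = sr⁻² ≠ s for n ≥ 3, so {e, s} is not closed under conjugation

No, not a normal subgroup


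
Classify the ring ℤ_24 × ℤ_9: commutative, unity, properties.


Direct product ring; commutative with unity (1,1); but (1,0)·(0,1) = (0,0) gives zero divisors, so not an integral domain
Commutative: Yes
Integral domain: No
Has unity: Yes

ℤ_24 × ℤ_9: Commutative=Yes, Unity=Yes


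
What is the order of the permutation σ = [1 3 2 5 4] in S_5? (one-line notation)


Cycle decomposition: (2 3) (4 5)
Cycle lengths: 2, 2
Order = lcm(2, 2) = 2

ord(σ) = 2


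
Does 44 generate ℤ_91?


g generates ℤ_n iff gcd(g, n) = 1
gcd(44, 91) = 1
Since gcd = 1, 44 is a generator.

Yes, 44 generates ℤ_91


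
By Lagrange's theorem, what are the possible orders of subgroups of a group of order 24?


Lagrange's theorem: |H| divides |G|
|G| = 24
Divisors of 24: 1, 2, 3, 4, 6, 8, 12, 24

Possible subgroup orders: {1, 2, 3, 4, 6, 8, 12, 24}


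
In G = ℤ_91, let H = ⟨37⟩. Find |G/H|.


|⟨37⟩| = n / gcd(37, 91) = 91 / 1 = 91
H is normal (ℤ_91 is abelian).
|G/H| = |G| / |H| = 91 / 91 = 1

|G/H| = 1


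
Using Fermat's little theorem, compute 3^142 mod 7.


Fermat's little theorem: if p is prime and gcd(a,p)=1, then a^(p-1) ≡ 1 (mod p)
p = 7 is prime, gcd(3,7) = 1
Reduce exponent: 142 mod 6 = 4
So 3^142 ≡ 3^4 (mod 7)
3^4 mod 7 = 4

3^142 ≡ 4 (mod 7)


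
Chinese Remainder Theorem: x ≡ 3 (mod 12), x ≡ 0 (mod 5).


m₁ = 12, m₂ = 5, gcd = 1, so CRT applies. M = m₁·m₂ = 60
Let M₁ = M/m₁ = 5, M₂ = M/m₂ = 12
Find y₁ ≡ M₁⁻¹ (mod m₁): 5⁻¹ ≡ 5 (mod 12)
Find y₂ ≡ M₂⁻¹ (mod m₂): 12⁻¹ ≡ 3 (mod 5)
x = a₁·M₁·y₁ + a₂·M₂·y₂ = 3·5·5 + 0·12·3 = 75
Reduce mod 60: x ≡ 15
Check: 15 mod 12 = 3 ✓, 15 mod 5 = 0 ✓

x ≡ 15 (mod 60)


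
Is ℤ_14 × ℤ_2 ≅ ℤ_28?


Comparing ℤ_14 × ℤ_2 and ℤ_28:
gcd(14,2) = 2 ≠ 1. Max element order in ℤ_14×ℤ_2 is lcm(14,2) = 14 < 28, so it has no element of order 28

No, ℤ_14 × ℤ_2 ≇ ℤ_28


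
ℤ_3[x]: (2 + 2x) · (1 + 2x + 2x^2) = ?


Expand and collect like terms; reduce coefficients mod 3:
x^0: 2·1 = 2 ≡ 2 (mod 3)
x^1: 2·2 + 2·1 = 6 ≡ 0 (mod 3)
x^2: 2·2 + 2·2 = 8 ≡ 2 (mod 3)
x^3: 2·2 = 4 ≡ 1 (mod 3)
Result: 2 + 2x^2 + x^3

f · g = 2 + 2x^2 + x^3


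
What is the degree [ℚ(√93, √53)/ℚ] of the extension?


[ℚ(√93,√53):ℚ] = [ℚ(√93,√53):ℚ(√93)]·[ℚ(√93):ℚ] = 2·2 = 4

[ℚ(√93, √53)/ℚ] = 4


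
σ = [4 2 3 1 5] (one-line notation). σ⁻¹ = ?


To find σ⁻¹, swap domain and range:
σ(1) = 4 → σ⁻¹(4) = 1
σ(2) = 2 → σ⁻¹(2) = 2
σ(3) = 3 → σ⁻¹(3) = 3
σ(4) = 1 → σ⁻¹(1) = 4
σ(5) = 5 → σ⁻¹(5) = 5

σ⁻¹ = [4 2 3 1 5]


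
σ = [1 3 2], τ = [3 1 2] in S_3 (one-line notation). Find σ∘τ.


σ∘τ: apply τ first, then σ
1 →τ 3 →σ 2
2 →τ 1 →σ 1
3 →τ 2 →σ 3

σ∘τ = [2 1 3]


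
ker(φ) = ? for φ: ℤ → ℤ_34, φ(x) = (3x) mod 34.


Kernel = preimage of identity
ker(φ) = {x ∈ ℤ : 3x ≡ 0 (mod 34)}. gcd(3,34) = 1, so 3x ≡ 0 (mod 34) ⟺ x ≡ 0 (mod 34/1 = 34). Hence ker(φ) = 34ℤ

ker(φ) = 34ℤ


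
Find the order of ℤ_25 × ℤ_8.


|A × B| = |A| · |B|
|ℤ_25 × ℤ_8| = 25 × 8 = 200

|ℤ_25 × ℤ_8| = 200


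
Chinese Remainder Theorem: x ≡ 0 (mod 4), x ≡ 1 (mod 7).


m₁ = 4, m₂ = 7, gcd = 1, so CRT applies. M = m₁·m₂ = 28
Let M₁ = M/m₁ = 7, M₂ = M/m₂ = 4
Find y₁ ≡ M₁⁻¹ (mod m₁): 7⁻¹ ≡ 3 (mod 4)
Find y₂ ≡ M₂⁻¹ (mod m₂): 4⁻¹ ≡ 2 (mod 7)
x = a₁·M₁·y₁ + a₂·M₂·y₂ = 0·7·3 + 1·4·2 = 8
Reduce mod 28: x ≡ 8
Check: 8 mod 4 = 0 ✓, 8 mod 7 = 1 ✓

x ≡ 8 (mod 28)


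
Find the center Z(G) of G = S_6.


Z(G) = {g ∈ G | gx = xg for all x ∈ G}
S_n is non-abelian for n ≥ 3; Z(S_6) is trivial

Z(S_6) = {e}


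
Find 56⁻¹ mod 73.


Use the extended Euclidean algorithm to write 1 = 56·s + 73·t; then s mod 73 is the inverse.
Euclidean algorithm:
  56 = 0·73 + 56
  73 = 1·56 + 17
  56 = 3·17 + 5
  17 = 3·5 + 2
  5 = 2·2 + 1
  2 = 2·1 + 0
gcd(56,73) = 1
Back-substitution gives: 56·(30) + 73·(-23) = 1
So 56⁻¹ ≡ 30 ≡ 30 (mod 73)
Check: 56 × 30 = 1680 ≡ 1 (mod 73) ✓

56⁻¹ ≡ 30 (mod 73)


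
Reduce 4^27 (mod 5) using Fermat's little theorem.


Fermat's little theorem: if p is prime and gcd(a,p)=1, then a^(p-1) ≡ 1 (mod p)
p = 5 is prime, gcd(4,5) = 1
Reduce exponent: 27 mod 4 = 3
So 4^27 ≡ 4^3 (mod 5)
4^3 mod 5 = 4

4^27 ≡ 4 (mod 5)


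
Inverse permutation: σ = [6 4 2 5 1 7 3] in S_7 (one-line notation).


To find σ⁻¹, swap domain and range:
σ(1) = 6 → σ⁻¹(6) = 1
σ(2) = 4 → σ⁻¹(4) = 2
σ(3) = 2 → σ⁻¹(2) = 3
σ(4) = 5 → σ⁻¹(5) = 4
σ(5) = 1 → σ⁻¹(1) = 5
σ(6) = 7 → σ⁻¹(7) = 6
σ(7) = 3 → σ⁻¹(3) = 7

σ⁻¹ = [5 3 7 2 4 1 6]


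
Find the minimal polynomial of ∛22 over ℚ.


∛22 satisfies x³ - 22 = 0, irreducible over ℚ (no rational root; 22 is not a perfect cube)

Minimal polynomial: x³ - 22


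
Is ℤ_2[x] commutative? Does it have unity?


ℤ_2 is a field (n prime), so ℤ_2[x] is a commutative integral domain with unity
Commutative: Yes
Integral domain: Yes
Has unity: Yes

ℤ_2[x]: Commutative=Yes, Unity=Yes


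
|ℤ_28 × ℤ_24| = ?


|A × B| = |A| · |B|
|ℤ_28 × ℤ_24| = 28 × 24 = 672

|ℤ_28 × ℤ_24| = 672


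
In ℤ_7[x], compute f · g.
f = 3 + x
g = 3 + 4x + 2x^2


Expand and collect like terms; reduce coefficients mod 7:
x^0: 3·3 = 9 ≡ 2 (mod 7)
x^1: 3·4 + 1·3 = 15 ≡ 1 (mod 7)
x^2: 3·2 + 1·4 = 10 ≡ 3 (mod 7)
x^3: 1·2 = 2 ≡ 2 (mod 7)
Result: 2 + x + 3x^2 + 2x^3

f · g = 2 + x + 3x^2 + 2x^3


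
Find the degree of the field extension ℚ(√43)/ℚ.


√43 has minimal polynomial x² - 43 (irreducible over ℚ since 43 is squarefree)

[ℚ(√43)/ℚ] = 2


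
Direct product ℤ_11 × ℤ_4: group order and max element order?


|ℤ_11 × ℤ_4| = 11 × 4 = 44
Max element order = lcm(11,4) = 44
Cyclic? Yes (gcd=1)

|ℤ_11×ℤ_4| = 44, max element order = 44


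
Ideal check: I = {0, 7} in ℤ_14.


Check ideal conditions for I = {0, 7} in ℤ_14:
(1) I is an additive subgroup? Yes
(2) For r ∈ ℤ_14 and a ∈ I: r·a ∈ I? Yes

Yes, I is an ideal of ℤ_14


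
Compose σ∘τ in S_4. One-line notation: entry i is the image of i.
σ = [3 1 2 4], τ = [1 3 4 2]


σ∘τ: apply τ first, then σ
1 →τ 1 →σ 3
2 →τ 3 →σ 2
3 →τ 4 →σ 4
4 →τ 2 →σ 1

σ∘τ = [3 2 4 1]


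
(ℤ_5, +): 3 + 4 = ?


Operation: addition mod 5
3 + 4 = (a + b) mod 5 with a = 3, b = 4

3 + 4 = 2


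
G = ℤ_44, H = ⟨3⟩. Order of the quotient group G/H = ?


|⟨3⟩| = n / gcd(3, 44) = 44 / 1 = 44
H is normal (ℤ_44 is abelian).
|G/H| = |G| / |H| = 44 / 44 = 1

|G/H| = 1


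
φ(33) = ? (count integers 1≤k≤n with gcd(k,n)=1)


Factor n: 33 = 3 × 11
φ(n) = n · ∏(1 - 1/p) over distinct primes p | n
φ(33) = 33 · (1 - 1/3) · (1 - 1/11) = 20

φ(33) = 20


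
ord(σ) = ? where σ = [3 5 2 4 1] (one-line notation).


Cycle decomposition: (1 3 2 5)
Cycle lengths: 4
Order = lcm(4) = 4

ord(σ) = 4


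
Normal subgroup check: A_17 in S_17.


H = A_17 in S_17
A_17 has index 2 in S_17, and every subgroup of index 2 is normal

Yes, normal subgroup


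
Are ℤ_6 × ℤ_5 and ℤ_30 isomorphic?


Comparing ℤ_6 × ℤ_5 and ℤ_30:
gcd(6,5) = 1, so ℤ_6 × ℤ_5 ≅ ℤ_30 (CRT)

Yes, ℤ_6 × ℤ_5 ≅ ℤ_30


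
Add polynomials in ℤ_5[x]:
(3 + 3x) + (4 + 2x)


Add coefficients mod 5:
x^0: 3 + 4 = 2 (mod 5)
x^1: 3 + 2 = 0 (mod 5)
Result: 2

f + g = 2


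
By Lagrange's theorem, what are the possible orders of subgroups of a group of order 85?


Lagrange's theorem: |H| divides |G|
|G| = 85
Divisors of 85: 1, 5, 17, 85

Possible subgroup orders: {1, 5, 17, 85}


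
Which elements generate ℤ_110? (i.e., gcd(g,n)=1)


g generates ℤ_n iff gcd(g,n) = 1
Prime factors of 110: 2, 5, 11
Generators are g ∈ {1,...,109} not divisible by any of these primes.
Generators: {1, 3, 7, 9, 13, 17, 19, 21, 23, 27, 29, 31, 37, 39, 41, 43, 47, 49, 51, 53, 57, 59, 61, 63, 67, 69, 71, 73, 79, 81, 83, 87, 89, 91, 93, 97, 101, 103, 107, 109}
Number of generators = φ(110) = 40

Generators of ℤ_110 = {1, 3, 7, 9, 13, 17, 19, 21, 23, 27, 29, 31, 37, 39, 41, 43, 47, 49, 51, 53, 57, 59, 61, 63, 67, 69, 71, 73, 79, 81, 83, 87, 89, 91, 93, 97, 101, 103, 107, 109}


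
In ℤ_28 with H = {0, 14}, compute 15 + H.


15 + H = {15 + h (mod 28) : h ∈ H}
15+0=15, 15+14=1
15 + H = {1, 15} = 1 + H

15 + H = {1, 15}


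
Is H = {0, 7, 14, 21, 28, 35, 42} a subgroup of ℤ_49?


Subgroup test for H = {0, 7, 14, 21, 28, 35, 42} in (ℤ_49, +):
(1) 0 ∈ H? Yes
(2) Closure: for all a,b ∈ H, (a+b) mod 49 ∈ H? Yes
(3) Inverses: for all a ∈ H, -a mod 49 ∈ H? Yes

Yes, H is a subgroup of ℤ_49


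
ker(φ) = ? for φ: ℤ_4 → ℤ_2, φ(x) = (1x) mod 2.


Kernel = preimage of identity
ker(φ) = {x ∈ ℤ_4 : 1x ≡ 0 (mod 2)}. Since 2 | 4, φ is well-defined. The kernel is the cyclic subgroup ⟨2⟩ of ℤ_4 (order 2), i.e. {0, 2}

ker(φ) = {0, 2}


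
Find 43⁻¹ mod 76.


Use the extended Euclidean algorithm to write 1 = 43·s + 76·t; then s mod 76 is the inverse.
Euclidean algorithm:
  43 = 0·76 + 43
  76 = 1·43 + 33
  43 = 1·33 + 10
  33 = 3·10 + 3
  10 = 3·3 + 1
  3 = 3·1 + 0
gcd(43,76) = 1
Back-substitution gives: 43·(23) + 76·(-13) = 1
So 43⁻¹ ≡ 23 ≡ 23 (mod 76)
Check: 43 × 23 = 989 ≡ 1 (mod 76) ✓

43⁻¹ ≡ 23 (mod 76)


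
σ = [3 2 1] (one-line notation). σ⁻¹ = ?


To find σ⁻¹, swap domain and range:
σ(1) = 3 → σ⁻¹(3) = 1
σ(2) = 2 → σ⁻¹(2) = 2
σ(3) = 1 → σ⁻¹(1) = 3

σ⁻¹ = [3 2 1]


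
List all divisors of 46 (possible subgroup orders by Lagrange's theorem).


Lagrange's theorem: |H| divides |G|
|G| = 46
Divisors of 46: 1, 2, 23, 46

Possible subgroup orders: {1, 2, 23, 46}


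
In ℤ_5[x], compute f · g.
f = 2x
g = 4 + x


Expand and collect like terms; reduce coefficients mod 5:
x^0: 0·4 = 0 ≡ 0 (mod 5)
x^1: 0·1 + 2·4 = 8 ≡ 3 (mod 5)
x^2: 2·1 = 2 ≡ 2 (mod 5)
Result: 3x + 2x^2

f · g = 3x + 2x^2


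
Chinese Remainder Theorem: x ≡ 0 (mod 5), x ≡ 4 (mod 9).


m₁ = 5, m₂ = 9, gcd = 1, so CRT applies. M = m₁·m₂ = 45
Let M₁ = M/m₁ = 9, M₂ = M/m₂ = 5
Find y₁ ≡ M₁⁻¹ (mod m₁): 9⁻¹ ≡ 4 (mod 5)
Find y₂ ≡ M₂⁻¹ (mod m₂): 5⁻¹ ≡ 2 (mod 9)
x = a₁·M₁·y₁ + a₂·M₂·y₂ = 0·9·4 + 4·5·2 = 40
Reduce mod 45: x ≡ 40
Check: 40 mod 5 = 0 ✓, 40 mod 9 = 4 ✓

x ≡ 40 (mod 45)


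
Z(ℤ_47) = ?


Z(G) = {g ∈ G | gx = xg for all x ∈ G}
ℤ_47 is abelian, so Z(G) = G

Z(ℤ_47) = ℤ_47


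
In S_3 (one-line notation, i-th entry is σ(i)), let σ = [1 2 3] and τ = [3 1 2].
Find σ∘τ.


σ∘τ: apply τ first, then σ
1 →τ 3 →σ 3
2 →τ 1 →σ 1
3 →τ 2 →σ 2

σ∘τ = [3 1 2]


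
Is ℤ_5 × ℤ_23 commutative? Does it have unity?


Direct product ring; commutative with unity (1,1); but (1,0)·(0,1) = (0,0) gives zero divisors, so not an integral domain
Commutative: Yes
Integral domain: No
Has unity: Yes

ℤ_5 × ℤ_23: Commutative=Yes, Unity=Yes


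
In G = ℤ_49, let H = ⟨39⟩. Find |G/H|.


|⟨39⟩| = n / gcd(39, 49) = 49 / 1 = 49
H is normal (ℤ_49 is abelian).
|G/H| = |G| / |H| = 49 / 49 = 1

|G/H| = 1


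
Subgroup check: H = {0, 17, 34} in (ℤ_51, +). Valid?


Subgroup test for H = {0, 17, 34} in (ℤ_51, +):
(1) 0 ∈ H? Yes
(2) Closure: for all a,b ∈ H, (a+b) mod 51 ∈ H? Yes
(3) Inverses: for all a ∈ H, -a mod 51 ∈ H? Yes

Yes, H is a subgroup of ℤ_51


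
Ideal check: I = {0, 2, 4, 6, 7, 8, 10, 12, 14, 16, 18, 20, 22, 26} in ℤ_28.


Check ideal conditions for I = {0, 2, 4, 6, 7, 8, 10, 12, 14, 16, 18, 20, 22, 26} in ℤ_28:
(1) I is an additive subgroup? No
(2) For r ∈ ℤ_28 and a ∈ I: r·a ∈ I? No  [counterexample: r=2, a=12, r·a mod 28 = 24 ∉ I]

No, I is not an ideal of ℤ_28


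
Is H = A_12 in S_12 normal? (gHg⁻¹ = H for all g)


H = A_12 in S_12
A_12 has index 2 in S_12, and every subgroup of index 2 is normal

Yes, normal subgroup


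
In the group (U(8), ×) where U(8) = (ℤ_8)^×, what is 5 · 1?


Operation: multiplication mod 8
5 · 1 = (a × b) mod 8 with a = 5, b = 1

5 · 1 = 5


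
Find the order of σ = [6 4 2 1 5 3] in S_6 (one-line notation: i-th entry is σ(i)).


Cycle decomposition: (1 6 3 2 4)
Cycle lengths: 5
Order = lcm(5) = 5

ord(σ) = 5


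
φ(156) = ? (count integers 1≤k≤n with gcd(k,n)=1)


Factor n: 156 = 2^2 × 3 × 13
φ(n) = n · ∏(1 - 1/p) over distinct primes p | n
φ(156) = 156 · (1 - 1/2) · (1 - 1/3) · (1 - 1/13) = 48

φ(156) = 48
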